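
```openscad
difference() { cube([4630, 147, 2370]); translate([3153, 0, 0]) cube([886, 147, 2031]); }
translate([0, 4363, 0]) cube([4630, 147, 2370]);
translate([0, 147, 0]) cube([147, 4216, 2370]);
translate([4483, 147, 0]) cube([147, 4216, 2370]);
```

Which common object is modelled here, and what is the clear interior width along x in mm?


A single room. The interior width is 4336 mm.

Four walls enclosing a rectangle with a door in the front wall — a room. Outside width 4630 minus two 147 mm walls gives 4336 mm.


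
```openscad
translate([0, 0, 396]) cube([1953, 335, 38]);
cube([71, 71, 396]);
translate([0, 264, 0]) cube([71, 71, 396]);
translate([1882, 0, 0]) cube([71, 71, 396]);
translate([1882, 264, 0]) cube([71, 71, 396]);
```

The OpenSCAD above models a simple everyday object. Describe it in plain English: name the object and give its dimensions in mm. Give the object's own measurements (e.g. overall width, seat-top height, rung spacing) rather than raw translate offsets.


A bench: a 1953×335 mm seat slab, 38 mm thick, top at z = 434 mm, on four 71×71 mm square legs flush with the seat corners and standing on z = 0.


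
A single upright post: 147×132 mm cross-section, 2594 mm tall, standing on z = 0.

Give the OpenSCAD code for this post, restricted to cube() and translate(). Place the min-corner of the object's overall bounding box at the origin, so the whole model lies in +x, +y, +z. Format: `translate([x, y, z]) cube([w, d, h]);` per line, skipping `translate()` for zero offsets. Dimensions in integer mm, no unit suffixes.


cube([147, 132, 2594]);


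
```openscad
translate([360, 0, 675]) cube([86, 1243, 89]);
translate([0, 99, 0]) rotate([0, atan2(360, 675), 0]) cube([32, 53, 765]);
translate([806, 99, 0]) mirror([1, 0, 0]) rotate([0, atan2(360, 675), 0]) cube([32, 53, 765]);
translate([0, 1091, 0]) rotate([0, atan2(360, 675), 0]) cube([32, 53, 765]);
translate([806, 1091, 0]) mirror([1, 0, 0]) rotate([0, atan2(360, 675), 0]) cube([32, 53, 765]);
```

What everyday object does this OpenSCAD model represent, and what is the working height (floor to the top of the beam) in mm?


A sawhorse. The overall height is 764 mm.

A beam across two mirrored pairs of raked legs — a sawhorse. The beam's underside is at z = 675 (matching the legs' vertical rise in atan2(360, 675)) and the beam is 89 mm tall, so its top is at 675 + 89 = 764 mm. The raked legs top out at the beam's underside, so that is the highest point.


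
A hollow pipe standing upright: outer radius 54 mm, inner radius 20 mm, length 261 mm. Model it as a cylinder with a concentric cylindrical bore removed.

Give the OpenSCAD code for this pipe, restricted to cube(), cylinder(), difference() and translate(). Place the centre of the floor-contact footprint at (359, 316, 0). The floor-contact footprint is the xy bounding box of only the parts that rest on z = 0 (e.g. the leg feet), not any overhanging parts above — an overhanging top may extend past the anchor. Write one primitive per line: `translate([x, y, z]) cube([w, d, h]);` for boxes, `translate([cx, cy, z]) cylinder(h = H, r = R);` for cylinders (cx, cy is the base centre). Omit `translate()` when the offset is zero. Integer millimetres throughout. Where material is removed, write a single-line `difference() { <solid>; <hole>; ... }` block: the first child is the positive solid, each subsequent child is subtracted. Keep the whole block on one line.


difference() { translate([359, 316, 0]) cylinder(h = 261, r = 54); translate([359, 316, 0]) cylinder(h = 261, r = 20); }


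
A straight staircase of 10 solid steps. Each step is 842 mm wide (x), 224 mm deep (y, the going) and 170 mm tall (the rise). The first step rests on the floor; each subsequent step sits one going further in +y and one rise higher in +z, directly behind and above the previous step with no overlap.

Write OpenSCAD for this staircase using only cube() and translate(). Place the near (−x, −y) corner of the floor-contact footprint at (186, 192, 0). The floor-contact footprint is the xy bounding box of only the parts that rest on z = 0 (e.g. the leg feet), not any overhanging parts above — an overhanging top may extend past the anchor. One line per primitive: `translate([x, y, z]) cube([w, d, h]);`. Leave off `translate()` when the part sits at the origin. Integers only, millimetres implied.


translate([186, 192, 0]) cube([842, 224, 170]);
translate([186, 416, 170]) cube([842, 224, 170]);
translate([186, 640, 340]) cube([842, 224, 170]);
translate([186, 864, 510]) cube([842, 224, 170]);
translate([186, 1088, 680]) cube([842, 224, 170]);
translate([186, 1312, 850]) cube([842, 224, 170]);
translate([186, 1536, 1020]) cube([842, 224, 170]);
translate([186, 1760, 1190]) cube([842, 224, 170]);
translate([186, 1984, 1360]) cube([842, 224, 170]);
translate([186, 2208, 1530]) cube([842, 224, 170]);


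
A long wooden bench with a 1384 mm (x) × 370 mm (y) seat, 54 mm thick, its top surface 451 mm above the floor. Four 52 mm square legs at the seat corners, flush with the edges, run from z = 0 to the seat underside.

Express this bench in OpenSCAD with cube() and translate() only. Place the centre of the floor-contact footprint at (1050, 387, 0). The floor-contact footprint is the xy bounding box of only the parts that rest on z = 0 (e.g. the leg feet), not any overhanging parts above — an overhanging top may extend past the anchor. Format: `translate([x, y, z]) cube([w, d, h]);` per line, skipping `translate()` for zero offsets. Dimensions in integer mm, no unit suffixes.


translate([358, 202, 397]) cube([1384, 370, 54]);
translate([358, 202, 0]) cube([52, 52, 397]);
translate([358, 520, 0]) cube([52, 52, 397]);
translate([1690, 202, 0]) cube([52, 52, 397]);
translate([1690, 520, 0]) cube([52, 52, 397]);


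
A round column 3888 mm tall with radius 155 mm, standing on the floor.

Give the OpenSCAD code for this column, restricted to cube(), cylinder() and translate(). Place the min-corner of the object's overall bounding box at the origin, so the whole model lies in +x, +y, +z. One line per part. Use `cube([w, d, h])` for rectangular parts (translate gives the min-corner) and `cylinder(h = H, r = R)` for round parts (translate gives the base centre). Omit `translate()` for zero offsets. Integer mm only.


translate([155, 155, 0]) cylinder(h = 3888, r = 155);


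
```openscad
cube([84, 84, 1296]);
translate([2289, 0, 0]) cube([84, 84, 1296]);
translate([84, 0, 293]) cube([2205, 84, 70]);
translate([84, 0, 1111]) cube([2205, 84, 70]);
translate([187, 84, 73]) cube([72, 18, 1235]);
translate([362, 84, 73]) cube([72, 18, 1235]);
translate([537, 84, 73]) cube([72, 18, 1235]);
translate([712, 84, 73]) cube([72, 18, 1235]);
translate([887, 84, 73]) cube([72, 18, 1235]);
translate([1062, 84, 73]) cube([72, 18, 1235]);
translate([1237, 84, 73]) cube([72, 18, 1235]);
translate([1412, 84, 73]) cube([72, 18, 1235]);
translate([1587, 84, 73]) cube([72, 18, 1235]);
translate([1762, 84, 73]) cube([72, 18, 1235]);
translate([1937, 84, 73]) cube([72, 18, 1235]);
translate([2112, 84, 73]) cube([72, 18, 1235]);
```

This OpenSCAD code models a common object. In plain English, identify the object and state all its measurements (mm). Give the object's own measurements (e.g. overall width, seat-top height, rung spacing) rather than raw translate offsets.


A fence section. Two 84×84 mm posts, 1296 mm tall, stand on the floor with a clear span of 2205 mm between their inner faces. Two horizontal rails of 84×70 mm section span the gap between the posts with their undersides at z = 293 mm and z = 1111 mm, flush with the posts' −y face. 12 pickets, each 72 mm wide, 18 mm thick and 1235 mm tall, are fixed to the +y face of the rails with their bottoms at z = 73 mm, spaced across the span with a 103 mm gap after the −x post and between neighbouring pickets, with 105 mm left before the +x post.


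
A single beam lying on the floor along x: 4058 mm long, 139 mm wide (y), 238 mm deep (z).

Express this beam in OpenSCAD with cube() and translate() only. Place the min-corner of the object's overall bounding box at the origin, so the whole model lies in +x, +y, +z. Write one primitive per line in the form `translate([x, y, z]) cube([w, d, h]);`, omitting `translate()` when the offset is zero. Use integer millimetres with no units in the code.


cube([4058, 139, 238]);


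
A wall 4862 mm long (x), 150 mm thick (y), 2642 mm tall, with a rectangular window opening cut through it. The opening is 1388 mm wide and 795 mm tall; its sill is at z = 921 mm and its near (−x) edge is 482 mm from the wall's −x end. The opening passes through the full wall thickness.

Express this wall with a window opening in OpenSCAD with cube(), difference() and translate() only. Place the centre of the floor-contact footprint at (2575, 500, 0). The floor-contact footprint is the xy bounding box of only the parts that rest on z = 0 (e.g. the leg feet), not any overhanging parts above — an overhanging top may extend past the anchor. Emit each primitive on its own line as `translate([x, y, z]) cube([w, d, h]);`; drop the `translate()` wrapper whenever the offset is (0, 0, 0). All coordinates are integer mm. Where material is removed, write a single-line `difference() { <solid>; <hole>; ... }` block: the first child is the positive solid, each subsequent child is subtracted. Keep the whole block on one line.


difference() { translate([144, 425, 0]) cube([4862, 150, 2642]); translate([626, 425, 921]) cube([1388, 150, 795]); }


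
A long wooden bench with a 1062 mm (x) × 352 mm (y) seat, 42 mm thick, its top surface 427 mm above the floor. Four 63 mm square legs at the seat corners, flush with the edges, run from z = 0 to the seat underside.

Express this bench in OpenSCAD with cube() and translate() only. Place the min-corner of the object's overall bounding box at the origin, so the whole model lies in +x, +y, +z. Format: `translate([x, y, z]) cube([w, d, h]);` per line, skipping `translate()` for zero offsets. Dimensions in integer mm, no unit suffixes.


translate([0, 0, 385]) cube([1062, 352, 42]);
cube([63, 63, 385]);
translate([0, 289, 0]) cube([63, 63, 385]);
translate([999, 0, 0]) cube([63, 63, 385]);
translate([999, 289, 0]) cube([63, 63, 385]);


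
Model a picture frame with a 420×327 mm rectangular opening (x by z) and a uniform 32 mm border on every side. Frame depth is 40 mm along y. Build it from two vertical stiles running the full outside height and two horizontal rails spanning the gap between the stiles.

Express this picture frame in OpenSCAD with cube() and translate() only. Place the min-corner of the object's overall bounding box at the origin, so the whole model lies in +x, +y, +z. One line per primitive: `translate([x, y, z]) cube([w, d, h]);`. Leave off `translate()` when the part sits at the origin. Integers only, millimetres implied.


cube([32, 40, 391]);
translate([452, 0, 0]) cube([32, 40, 391]);
translate([32, 0, 0]) cube([420, 40, 32]);
translate([32, 0, 359]) cube([420, 40, 32]);


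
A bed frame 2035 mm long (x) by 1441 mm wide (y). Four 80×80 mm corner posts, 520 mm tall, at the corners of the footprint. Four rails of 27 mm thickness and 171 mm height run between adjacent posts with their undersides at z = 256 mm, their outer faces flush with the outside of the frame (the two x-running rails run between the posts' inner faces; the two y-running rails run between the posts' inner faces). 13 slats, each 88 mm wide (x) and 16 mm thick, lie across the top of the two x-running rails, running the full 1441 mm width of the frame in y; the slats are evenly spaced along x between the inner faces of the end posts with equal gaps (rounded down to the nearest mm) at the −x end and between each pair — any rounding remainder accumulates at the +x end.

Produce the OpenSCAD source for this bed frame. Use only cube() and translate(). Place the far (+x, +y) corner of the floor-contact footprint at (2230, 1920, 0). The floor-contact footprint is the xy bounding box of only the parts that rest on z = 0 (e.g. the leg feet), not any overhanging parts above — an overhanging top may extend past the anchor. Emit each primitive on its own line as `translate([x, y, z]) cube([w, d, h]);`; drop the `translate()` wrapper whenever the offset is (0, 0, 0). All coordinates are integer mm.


translate([195, 479, 0]) cube([80, 80, 520]);
translate([195, 1840, 0]) cube([80, 80, 520]);
translate([2150, 479, 0]) cube([80, 80, 520]);
translate([2150, 1840, 0]) cube([80, 80, 520]);
translate([275, 479, 256]) cube([1875, 27, 171]);
translate([275, 1893, 256]) cube([1875, 27, 171]);
translate([195, 559, 256]) cube([27, 1281, 171]);
translate([2203, 559, 256]) cube([27, 1281, 171]);
translate([327, 479, 427]) cube([88, 1441, 16]);
translate([467, 479, 427]) cube([88, 1441, 16]);
translate([607, 479, 427]) cube([88, 1441, 16]);
translate([747, 479, 427]) cube([88, 1441, 16]);
translate([887, 479, 427]) cube([88, 1441, 16]);
translate([1027, 479, 427]) cube([88, 1441, 16]);
translate([1167, 479, 427]) cube([88, 1441, 16]);
translate([1307, 479, 427]) cube([88, 1441, 16]);
translate([1447, 479, 427]) cube([88, 1441, 16]);
translate([1587, 479, 427]) cube([88, 1441, 16]);
translate([1727, 479, 427]) cube([88, 1441, 16]);
translate([1867, 479, 427]) cube([88, 1441, 16]);
translate([2007, 479, 427]) cube([88, 1441, 16]);


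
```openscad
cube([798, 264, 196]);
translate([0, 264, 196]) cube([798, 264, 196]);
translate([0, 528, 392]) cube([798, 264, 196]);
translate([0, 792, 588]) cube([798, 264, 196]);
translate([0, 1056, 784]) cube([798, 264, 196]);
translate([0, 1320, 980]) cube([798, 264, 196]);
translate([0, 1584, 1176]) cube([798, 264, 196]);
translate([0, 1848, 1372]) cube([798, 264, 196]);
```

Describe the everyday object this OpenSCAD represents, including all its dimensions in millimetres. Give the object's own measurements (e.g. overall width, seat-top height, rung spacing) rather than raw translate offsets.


A straight staircase of 8 solid steps. Each step is 798 mm wide (x), 264 mm deep (y, the going) and 196 mm tall (the rise). The first step rests on the floor; each subsequent step sits one going further in +y and one rise higher in +z, directly behind and above the previous step with no overlap.


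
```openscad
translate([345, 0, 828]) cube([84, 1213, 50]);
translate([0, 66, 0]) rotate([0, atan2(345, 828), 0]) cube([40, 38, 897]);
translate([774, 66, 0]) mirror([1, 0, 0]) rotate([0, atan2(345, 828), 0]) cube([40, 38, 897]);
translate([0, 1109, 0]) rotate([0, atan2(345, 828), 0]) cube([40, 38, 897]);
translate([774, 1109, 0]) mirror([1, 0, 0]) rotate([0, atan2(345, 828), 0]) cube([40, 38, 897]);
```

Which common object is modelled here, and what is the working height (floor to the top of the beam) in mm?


A sawhorse. The overall height is 878 mm.

A beam across two mirrored pairs of raked legs — a sawhorse. The beam's underside is at z = 828 (matching the legs' vertical rise in atan2(345, 828)) and the beam is 50 mm tall, so its top is at 828 + 50 = 878 mm. The raked legs top out at the beam's underside, so that is the highest point.


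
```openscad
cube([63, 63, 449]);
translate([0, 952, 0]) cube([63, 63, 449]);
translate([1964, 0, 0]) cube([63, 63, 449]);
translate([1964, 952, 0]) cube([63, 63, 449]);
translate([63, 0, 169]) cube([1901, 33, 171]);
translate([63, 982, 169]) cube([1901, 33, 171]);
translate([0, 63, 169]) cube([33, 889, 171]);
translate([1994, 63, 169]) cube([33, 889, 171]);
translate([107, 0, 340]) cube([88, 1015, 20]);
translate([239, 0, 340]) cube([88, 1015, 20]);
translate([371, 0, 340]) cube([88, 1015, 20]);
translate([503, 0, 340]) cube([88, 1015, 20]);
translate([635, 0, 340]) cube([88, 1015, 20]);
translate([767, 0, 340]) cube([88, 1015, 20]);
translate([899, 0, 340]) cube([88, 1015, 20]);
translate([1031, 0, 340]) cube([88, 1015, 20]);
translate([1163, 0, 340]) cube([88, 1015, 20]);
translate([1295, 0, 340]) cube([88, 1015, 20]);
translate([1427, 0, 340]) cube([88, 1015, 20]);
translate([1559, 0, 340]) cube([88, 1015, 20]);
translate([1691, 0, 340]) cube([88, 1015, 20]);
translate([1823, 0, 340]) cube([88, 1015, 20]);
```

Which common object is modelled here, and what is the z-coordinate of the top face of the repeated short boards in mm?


A bed frame. The slat-top height is 360 mm.

Four posts, four rails, and a row of slats — a bed frame. Slats sit on the rails at z = 169 + 171 = 340; with slat thickness 20, the top is 360 mm.


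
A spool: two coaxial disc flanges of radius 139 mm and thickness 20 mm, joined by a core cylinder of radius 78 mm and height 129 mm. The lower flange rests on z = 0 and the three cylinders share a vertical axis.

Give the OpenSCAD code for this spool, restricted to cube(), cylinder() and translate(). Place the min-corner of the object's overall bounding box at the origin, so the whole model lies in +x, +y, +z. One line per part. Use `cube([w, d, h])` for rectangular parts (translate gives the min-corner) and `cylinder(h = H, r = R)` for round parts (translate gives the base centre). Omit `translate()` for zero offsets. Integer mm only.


translate([139, 139, 0]) cylinder(h = 20, r = 139);
translate([139, 139, 20]) cylinder(h = 129, r = 78);
translate([139, 139, 149]) cylinder(h = 20, r = 139);


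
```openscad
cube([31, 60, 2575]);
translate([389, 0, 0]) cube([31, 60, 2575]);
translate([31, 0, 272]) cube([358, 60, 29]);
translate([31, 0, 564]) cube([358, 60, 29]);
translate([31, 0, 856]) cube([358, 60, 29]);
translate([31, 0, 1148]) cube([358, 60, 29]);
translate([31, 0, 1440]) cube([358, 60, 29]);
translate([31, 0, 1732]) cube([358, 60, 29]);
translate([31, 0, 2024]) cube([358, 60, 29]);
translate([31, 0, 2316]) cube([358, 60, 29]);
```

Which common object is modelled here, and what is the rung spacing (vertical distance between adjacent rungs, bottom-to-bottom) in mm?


A ladder. The rung spacing is 292 mm.

Two tall 31×60 posts with 8 short bars between them — a ladder. Adjacent rungs sit at z = 272 and z = 564, so the spacing is 564 − 272 = 292 mm.


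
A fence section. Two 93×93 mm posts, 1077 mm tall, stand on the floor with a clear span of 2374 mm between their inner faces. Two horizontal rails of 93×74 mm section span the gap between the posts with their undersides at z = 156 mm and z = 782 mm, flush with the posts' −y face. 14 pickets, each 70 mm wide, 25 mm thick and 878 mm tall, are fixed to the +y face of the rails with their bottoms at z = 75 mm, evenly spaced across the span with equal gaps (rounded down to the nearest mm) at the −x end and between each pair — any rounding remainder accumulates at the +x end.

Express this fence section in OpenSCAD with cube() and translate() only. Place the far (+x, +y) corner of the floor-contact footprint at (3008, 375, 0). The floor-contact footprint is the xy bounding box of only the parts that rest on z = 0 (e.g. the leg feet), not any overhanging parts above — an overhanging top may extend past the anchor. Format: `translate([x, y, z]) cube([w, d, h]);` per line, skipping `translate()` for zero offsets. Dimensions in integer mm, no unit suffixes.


translate([448, 282, 0]) cube([93, 93, 1077]);
translate([2915, 282, 0]) cube([93, 93, 1077]);
translate([541, 282, 156]) cube([2374, 93, 74]);
translate([541, 282, 782]) cube([2374, 93, 74]);
translate([633, 375, 75]) cube([70, 25, 878]);
translate([795, 375, 75]) cube([70, 25, 878]);
translate([957, 375, 75]) cube([70, 25, 878]);
translate([1119, 375, 75]) cube([70, 25, 878]);
translate([1281, 375, 75]) cube([70, 25, 878]);
translate([1443, 375, 75]) cube([70, 25, 878]);
translate([1605, 375, 75]) cube([70, 25, 878]);
translate([1767, 375, 75]) cube([70, 25, 878]);
translate([1929, 375, 75]) cube([70, 25, 878]);
translate([2091, 375, 75]) cube([70, 25, 878]);
translate([2253, 375, 75]) cube([70, 25, 878]);
translate([2415, 375, 75]) cube([70, 25, 878]);
translate([2577, 375, 75]) cube([70, 25, 878]);
translate([2739, 375, 75]) cube([70, 25, 878]);


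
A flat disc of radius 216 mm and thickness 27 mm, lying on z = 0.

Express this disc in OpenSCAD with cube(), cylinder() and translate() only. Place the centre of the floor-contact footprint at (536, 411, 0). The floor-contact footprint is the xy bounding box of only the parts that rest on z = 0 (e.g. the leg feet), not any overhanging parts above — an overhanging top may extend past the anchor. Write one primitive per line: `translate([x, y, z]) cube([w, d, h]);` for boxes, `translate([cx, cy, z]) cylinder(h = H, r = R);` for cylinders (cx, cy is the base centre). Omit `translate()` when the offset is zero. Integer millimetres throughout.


translate([536, 411, 0]) cylinder(h = 27, r = 216);


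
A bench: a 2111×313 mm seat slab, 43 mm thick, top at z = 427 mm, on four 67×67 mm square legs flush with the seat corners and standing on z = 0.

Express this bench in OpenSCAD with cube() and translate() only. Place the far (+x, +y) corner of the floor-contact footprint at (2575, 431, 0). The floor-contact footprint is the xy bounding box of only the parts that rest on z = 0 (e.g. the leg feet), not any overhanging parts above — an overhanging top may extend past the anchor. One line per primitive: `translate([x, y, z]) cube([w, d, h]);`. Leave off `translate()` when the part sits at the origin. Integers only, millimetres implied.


translate([464, 118, 384]) cube([2111, 313, 43]);
translate([464, 118, 0]) cube([67, 67, 384]);
translate([464, 364, 0]) cube([67, 67, 384]);
translate([2508, 118, 0]) cube([67, 67, 384]);
translate([2508, 364, 0]) cube([67, 67, 384]);


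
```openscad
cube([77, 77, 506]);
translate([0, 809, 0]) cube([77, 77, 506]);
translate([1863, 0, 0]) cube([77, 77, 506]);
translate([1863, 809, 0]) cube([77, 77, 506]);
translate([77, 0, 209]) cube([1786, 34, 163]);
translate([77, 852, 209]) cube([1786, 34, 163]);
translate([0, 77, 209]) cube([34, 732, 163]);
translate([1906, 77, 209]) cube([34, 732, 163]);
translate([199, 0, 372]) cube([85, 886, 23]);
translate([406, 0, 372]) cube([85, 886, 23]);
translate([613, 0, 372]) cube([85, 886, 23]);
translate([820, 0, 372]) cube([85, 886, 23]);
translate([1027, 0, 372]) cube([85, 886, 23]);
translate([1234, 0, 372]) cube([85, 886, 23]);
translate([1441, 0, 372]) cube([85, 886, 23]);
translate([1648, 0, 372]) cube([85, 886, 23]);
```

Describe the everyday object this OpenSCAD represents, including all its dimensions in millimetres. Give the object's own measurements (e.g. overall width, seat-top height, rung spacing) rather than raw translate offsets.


A bed frame 1940 mm long (x) by 886 mm wide (y). Four 77×77 mm corner posts, 506 mm tall, at the corners of the footprint. Four rails of 34 mm thickness and 163 mm height run between adjacent posts with their undersides at z = 209 mm, their outer faces flush with the outside of the frame (the two x-running rails run between the posts' inner faces; the two y-running rails run between the posts' inner faces). 8 slats, each 85 mm wide (x) and 23 mm thick, lie across the top of the two x-running rails, running the full 886 mm width of the frame in y; along x they sit between the end posts with a 122 mm gap after the −x posts and between neighbouring slats, leaving 130 mm before the +x posts.


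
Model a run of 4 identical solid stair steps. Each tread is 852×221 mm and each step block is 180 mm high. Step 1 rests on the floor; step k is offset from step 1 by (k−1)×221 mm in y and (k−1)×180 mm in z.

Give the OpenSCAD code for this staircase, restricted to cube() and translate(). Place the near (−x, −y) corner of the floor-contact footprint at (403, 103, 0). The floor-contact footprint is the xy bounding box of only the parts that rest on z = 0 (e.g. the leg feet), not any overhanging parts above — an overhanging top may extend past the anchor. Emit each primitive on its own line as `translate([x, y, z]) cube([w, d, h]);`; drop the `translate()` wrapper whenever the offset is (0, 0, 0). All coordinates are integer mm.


translate([403, 103, 0]) cube([852, 221, 180]);
translate([403, 324, 180]) cube([852, 221, 180]);
translate([403, 545, 360]) cube([852, 221, 180]);
translate([403, 766, 540]) cube([852, 221, 180]);


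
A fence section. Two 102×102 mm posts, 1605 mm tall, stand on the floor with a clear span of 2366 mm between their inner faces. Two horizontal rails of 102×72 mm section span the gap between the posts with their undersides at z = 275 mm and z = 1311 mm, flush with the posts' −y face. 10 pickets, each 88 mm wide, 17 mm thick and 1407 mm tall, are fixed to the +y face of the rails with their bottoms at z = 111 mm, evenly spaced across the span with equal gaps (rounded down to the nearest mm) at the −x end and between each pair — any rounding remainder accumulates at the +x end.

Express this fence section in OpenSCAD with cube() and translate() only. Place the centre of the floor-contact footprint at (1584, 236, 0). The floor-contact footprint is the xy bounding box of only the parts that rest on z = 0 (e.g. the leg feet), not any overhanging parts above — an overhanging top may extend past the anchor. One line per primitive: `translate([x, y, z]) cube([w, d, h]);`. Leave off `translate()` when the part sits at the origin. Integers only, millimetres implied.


translate([299, 185, 0]) cube([102, 102, 1605]);
translate([2767, 185, 0]) cube([102, 102, 1605]);
translate([401, 185, 275]) cube([2366, 102, 72]);
translate([401, 185, 1311]) cube([2366, 102, 72]);
translate([536, 287, 111]) cube([88, 17, 1407]);
translate([759, 287, 111]) cube([88, 17, 1407]);
translate([982, 287, 111]) cube([88, 17, 1407]);
translate([1205, 287, 111]) cube([88, 17, 1407]);
translate([1428, 287, 111]) cube([88, 17, 1407]);
translate([1651, 287, 111]) cube([88, 17, 1407]);
translate([1874, 287, 111]) cube([88, 17, 1407]);
translate([2097, 287, 111]) cube([88, 17, 1407]);
translate([2320, 287, 111]) cube([88, 17, 1407]);
translate([2543, 287, 111]) cube([88, 17, 1407]);


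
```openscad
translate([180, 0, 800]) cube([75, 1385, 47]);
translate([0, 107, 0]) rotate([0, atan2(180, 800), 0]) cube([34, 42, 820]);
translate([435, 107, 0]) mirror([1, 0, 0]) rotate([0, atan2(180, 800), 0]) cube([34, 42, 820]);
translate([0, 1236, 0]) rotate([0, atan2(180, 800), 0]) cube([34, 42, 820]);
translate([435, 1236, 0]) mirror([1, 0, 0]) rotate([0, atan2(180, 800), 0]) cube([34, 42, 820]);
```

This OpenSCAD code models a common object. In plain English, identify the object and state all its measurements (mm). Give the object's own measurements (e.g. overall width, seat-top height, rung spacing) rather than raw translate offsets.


A sawhorse. A 75×1385×47 mm beam (x, y, z) sits on two A-frame leg pairs. Each pair is two raked legs of 34×42 mm section (42 mm along y) splaying symmetrically in x. Each leg rises 800 mm vertically over 180 mm of horizontal reach and is 820 mm long along its own axis. Every leg's outer bottom edge rests on the floor and its outer top edge meets a bottom edge of the beam — the left legs (tilting toward +x) meet the beam's −x bottom edge, the right legs (their mirror images, tilting toward −x) meet its +x bottom edge — so the leg tops tuck under the beam, the beam's underside is 800 mm above the floor, and the feet are 435 mm apart outside-to-outside with the beam centred between them. The two leg pairs are set in 107 mm from either end of the beam.


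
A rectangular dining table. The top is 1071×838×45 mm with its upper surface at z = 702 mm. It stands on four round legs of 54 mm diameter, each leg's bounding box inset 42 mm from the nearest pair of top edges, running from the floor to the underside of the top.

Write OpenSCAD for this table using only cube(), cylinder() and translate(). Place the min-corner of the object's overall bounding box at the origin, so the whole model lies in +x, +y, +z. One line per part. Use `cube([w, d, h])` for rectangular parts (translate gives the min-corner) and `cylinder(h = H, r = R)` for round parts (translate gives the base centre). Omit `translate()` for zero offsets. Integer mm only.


// leg_h = 702 - 45 = 657
translate([0, 0, 657]) cube([1071, 838, 45]);
translate([69, 69, 0]) cylinder(h = 657, r = 27);
translate([1002, 69, 0]) cylinder(h = 657, r = 27);
translate([69, 769, 0]) cylinder(h = 657, r = 27);
translate([1002, 769, 0]) cylinder(h = 657, r = 27);


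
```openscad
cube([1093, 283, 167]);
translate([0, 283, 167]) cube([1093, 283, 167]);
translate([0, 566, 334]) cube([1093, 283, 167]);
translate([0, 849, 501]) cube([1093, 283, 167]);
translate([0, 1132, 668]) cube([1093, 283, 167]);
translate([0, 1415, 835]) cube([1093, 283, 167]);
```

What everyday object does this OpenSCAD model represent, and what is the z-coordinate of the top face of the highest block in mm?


A staircase. The total rise is 1002 mm.

6 identical blocks, each offset up and back from the previous — a staircase. Each step is 167 mm tall and there are 6 of them, so the total rise is 6 × 167 = 1002 mm.


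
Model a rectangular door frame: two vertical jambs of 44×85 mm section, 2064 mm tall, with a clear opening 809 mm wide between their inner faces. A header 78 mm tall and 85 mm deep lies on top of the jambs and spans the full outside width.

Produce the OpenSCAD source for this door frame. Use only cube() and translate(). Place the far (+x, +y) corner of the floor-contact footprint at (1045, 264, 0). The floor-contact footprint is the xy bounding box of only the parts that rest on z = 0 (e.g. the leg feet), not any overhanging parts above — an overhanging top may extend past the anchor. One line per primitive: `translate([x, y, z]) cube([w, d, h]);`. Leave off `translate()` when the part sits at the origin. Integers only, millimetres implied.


translate([148, 179, 0]) cube([44, 85, 2064]);
translate([1001, 179, 0]) cube([44, 85, 2064]);
translate([148, 179, 2064]) cube([897, 85, 78]);


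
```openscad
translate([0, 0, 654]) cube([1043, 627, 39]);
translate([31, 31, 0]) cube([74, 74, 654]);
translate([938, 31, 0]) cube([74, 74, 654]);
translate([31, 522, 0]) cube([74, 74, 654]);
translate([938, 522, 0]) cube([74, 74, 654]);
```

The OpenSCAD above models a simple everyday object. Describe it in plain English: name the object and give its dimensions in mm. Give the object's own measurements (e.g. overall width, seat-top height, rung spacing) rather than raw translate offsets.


A table: top 1043 mm (x) × 627 mm (y), 39 mm thick, upper face at z = 693 mm, on four 74×74 mm square legs, each inset 31 mm from the nearest pair of top edges from z = 0 to the bottom of the top.


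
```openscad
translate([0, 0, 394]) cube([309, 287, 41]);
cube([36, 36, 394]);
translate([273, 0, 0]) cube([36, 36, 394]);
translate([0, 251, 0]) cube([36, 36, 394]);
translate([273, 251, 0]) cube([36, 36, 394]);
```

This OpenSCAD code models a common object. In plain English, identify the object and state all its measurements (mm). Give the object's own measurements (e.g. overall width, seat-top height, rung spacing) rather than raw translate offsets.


A four-legged stool. The seat is a 309×287×41 mm slab whose top surface is at z = 435 mm; four square legs, each 36×36 mm in cross-section, run from the floor (z = 0) to the underside of the seat, each flush with a corner of the seat.


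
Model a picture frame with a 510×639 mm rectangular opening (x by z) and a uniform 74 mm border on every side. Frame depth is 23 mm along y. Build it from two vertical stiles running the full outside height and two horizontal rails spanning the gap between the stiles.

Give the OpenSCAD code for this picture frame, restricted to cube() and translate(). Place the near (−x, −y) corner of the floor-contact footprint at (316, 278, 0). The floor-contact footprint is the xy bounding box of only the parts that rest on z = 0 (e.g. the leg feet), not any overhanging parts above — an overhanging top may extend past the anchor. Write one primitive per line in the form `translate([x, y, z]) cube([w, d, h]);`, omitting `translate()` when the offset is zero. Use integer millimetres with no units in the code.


translate([316, 278, 0]) cube([74, 23, 787]);
translate([900, 278, 0]) cube([74, 23, 787]);
translate([390, 278, 0]) cube([510, 23, 74]);
translate([390, 278, 713]) cube([510, 23, 74]);


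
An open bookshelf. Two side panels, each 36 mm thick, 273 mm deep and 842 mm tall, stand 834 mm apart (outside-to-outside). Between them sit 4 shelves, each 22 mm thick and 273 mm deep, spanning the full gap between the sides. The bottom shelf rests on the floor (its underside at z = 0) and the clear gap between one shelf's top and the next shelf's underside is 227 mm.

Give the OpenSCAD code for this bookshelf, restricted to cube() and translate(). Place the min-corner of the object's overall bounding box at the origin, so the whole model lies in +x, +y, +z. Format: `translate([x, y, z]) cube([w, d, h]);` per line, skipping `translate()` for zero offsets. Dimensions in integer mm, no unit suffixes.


cube([36, 273, 842]);
translate([798, 0, 0]) cube([36, 273, 842]);
translate([36, 0, 0]) cube([762, 273, 22]);
translate([36, 0, 249]) cube([762, 273, 22]);
translate([36, 0, 498]) cube([762, 273, 22]);
translate([36, 0, 747]) cube([762, 273, 22]);


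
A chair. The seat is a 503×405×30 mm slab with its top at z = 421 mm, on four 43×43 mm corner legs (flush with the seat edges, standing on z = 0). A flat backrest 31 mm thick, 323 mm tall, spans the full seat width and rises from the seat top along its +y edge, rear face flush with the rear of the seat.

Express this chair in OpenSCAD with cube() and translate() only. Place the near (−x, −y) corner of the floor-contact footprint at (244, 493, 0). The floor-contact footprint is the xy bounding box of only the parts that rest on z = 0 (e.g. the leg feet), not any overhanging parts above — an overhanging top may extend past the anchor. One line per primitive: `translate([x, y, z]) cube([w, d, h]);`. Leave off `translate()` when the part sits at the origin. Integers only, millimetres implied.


translate([244, 493, 391]) cube([503, 405, 30]);
translate([244, 493, 0]) cube([43, 43, 391]);
translate([704, 493, 0]) cube([43, 43, 391]);
translate([244, 855, 0]) cube([43, 43, 391]);
translate([704, 855, 0]) cube([43, 43, 391]);
translate([244, 867, 421]) cube([503, 31, 323]);


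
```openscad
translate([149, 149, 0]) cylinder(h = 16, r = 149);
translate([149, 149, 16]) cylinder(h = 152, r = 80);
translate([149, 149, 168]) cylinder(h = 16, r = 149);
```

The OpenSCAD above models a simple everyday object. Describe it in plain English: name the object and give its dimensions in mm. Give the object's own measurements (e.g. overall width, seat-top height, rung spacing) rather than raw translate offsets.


A spool: two coaxial disc flanges of radius 149 mm and thickness 16 mm, joined by a core cylinder of radius 80 mm and height 152 mm. The lower flange rests on z = 0 and the three cylinders share a vertical axis.


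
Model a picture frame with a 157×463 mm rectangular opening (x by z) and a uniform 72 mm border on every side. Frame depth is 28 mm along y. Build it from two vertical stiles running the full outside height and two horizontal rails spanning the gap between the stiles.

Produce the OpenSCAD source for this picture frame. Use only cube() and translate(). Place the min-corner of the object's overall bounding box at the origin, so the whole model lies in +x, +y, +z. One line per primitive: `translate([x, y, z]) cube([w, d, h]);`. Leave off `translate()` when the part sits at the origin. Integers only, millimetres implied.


cube([72, 28, 607]);
translate([229, 0, 0]) cube([72, 28, 607]);
translate([72, 0, 0]) cube([157, 28, 72]);
translate([72, 0, 535]) cube([157, 28, 72]);


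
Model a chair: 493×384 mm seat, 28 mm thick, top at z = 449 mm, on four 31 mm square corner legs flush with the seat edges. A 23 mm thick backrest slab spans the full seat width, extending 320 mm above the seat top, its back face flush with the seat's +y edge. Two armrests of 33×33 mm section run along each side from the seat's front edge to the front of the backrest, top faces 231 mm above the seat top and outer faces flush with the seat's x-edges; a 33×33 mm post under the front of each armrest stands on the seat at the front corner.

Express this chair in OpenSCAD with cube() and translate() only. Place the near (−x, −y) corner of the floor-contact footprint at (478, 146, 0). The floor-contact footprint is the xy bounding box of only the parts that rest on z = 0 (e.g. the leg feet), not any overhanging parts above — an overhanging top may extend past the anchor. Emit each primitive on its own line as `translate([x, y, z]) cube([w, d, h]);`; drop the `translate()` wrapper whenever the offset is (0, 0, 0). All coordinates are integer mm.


translate([478, 146, 421]) cube([493, 384, 28]);
translate([478, 146, 0]) cube([31, 31, 421]);
translate([940, 146, 0]) cube([31, 31, 421]);
translate([478, 499, 0]) cube([31, 31, 421]);
translate([940, 499, 0]) cube([31, 31, 421]);
translate([478, 507, 449]) cube([493, 23, 320]);
translate([478, 146, 647]) cube([33, 361, 33]);
translate([938, 146, 647]) cube([33, 361, 33]);
translate([478, 146, 449]) cube([33, 33, 198]);
translate([938, 146, 449]) cube([33, 33, 198]);


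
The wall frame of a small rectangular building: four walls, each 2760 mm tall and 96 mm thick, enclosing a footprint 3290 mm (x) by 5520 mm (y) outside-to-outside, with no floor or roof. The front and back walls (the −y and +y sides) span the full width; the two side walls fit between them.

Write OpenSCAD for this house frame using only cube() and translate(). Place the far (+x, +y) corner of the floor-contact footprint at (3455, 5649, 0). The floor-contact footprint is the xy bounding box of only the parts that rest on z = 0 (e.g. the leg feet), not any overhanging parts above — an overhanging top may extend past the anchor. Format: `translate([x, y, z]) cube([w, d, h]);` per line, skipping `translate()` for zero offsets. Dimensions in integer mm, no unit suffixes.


translate([165, 129, 0]) cube([3290, 96, 2760]);
translate([165, 5553, 0]) cube([3290, 96, 2760]);
translate([165, 225, 0]) cube([96, 5328, 2760]);
translate([3359, 225, 0]) cube([96, 5328, 2760]);


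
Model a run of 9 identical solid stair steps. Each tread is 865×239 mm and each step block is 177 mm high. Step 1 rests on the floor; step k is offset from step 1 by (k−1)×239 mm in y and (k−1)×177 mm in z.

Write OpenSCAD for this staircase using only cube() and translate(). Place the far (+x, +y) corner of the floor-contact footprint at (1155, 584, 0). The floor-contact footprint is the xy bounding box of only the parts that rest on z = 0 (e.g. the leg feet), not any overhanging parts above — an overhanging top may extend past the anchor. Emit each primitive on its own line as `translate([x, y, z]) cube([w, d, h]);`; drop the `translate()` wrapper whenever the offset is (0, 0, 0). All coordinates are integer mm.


translate([290, 345, 0]) cube([865, 239, 177]);
translate([290, 584, 177]) cube([865, 239, 177]);
translate([290, 823, 354]) cube([865, 239, 177]);
translate([290, 1062, 531]) cube([865, 239, 177]);
translate([290, 1301, 708]) cube([865, 239, 177]);
translate([290, 1540, 885]) cube([865, 239, 177]);
translate([290, 1779, 1062]) cube([865, 239, 177]);
translate([290, 2018, 1239]) cube([865, 239, 177]);
translate([290, 2257, 1416]) cube([865, 239, 177]);


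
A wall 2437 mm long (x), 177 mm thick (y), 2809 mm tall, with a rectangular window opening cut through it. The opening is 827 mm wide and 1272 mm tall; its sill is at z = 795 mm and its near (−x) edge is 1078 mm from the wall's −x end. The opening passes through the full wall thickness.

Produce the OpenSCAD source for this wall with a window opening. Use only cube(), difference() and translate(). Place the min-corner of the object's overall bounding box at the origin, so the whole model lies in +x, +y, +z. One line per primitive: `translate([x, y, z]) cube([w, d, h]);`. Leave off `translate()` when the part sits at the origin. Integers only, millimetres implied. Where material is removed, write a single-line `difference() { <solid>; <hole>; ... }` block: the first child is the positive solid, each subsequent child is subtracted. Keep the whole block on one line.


difference() { cube([2437, 177, 2809]); translate([1078, 0, 795]) cube([827, 177, 1272]); }
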